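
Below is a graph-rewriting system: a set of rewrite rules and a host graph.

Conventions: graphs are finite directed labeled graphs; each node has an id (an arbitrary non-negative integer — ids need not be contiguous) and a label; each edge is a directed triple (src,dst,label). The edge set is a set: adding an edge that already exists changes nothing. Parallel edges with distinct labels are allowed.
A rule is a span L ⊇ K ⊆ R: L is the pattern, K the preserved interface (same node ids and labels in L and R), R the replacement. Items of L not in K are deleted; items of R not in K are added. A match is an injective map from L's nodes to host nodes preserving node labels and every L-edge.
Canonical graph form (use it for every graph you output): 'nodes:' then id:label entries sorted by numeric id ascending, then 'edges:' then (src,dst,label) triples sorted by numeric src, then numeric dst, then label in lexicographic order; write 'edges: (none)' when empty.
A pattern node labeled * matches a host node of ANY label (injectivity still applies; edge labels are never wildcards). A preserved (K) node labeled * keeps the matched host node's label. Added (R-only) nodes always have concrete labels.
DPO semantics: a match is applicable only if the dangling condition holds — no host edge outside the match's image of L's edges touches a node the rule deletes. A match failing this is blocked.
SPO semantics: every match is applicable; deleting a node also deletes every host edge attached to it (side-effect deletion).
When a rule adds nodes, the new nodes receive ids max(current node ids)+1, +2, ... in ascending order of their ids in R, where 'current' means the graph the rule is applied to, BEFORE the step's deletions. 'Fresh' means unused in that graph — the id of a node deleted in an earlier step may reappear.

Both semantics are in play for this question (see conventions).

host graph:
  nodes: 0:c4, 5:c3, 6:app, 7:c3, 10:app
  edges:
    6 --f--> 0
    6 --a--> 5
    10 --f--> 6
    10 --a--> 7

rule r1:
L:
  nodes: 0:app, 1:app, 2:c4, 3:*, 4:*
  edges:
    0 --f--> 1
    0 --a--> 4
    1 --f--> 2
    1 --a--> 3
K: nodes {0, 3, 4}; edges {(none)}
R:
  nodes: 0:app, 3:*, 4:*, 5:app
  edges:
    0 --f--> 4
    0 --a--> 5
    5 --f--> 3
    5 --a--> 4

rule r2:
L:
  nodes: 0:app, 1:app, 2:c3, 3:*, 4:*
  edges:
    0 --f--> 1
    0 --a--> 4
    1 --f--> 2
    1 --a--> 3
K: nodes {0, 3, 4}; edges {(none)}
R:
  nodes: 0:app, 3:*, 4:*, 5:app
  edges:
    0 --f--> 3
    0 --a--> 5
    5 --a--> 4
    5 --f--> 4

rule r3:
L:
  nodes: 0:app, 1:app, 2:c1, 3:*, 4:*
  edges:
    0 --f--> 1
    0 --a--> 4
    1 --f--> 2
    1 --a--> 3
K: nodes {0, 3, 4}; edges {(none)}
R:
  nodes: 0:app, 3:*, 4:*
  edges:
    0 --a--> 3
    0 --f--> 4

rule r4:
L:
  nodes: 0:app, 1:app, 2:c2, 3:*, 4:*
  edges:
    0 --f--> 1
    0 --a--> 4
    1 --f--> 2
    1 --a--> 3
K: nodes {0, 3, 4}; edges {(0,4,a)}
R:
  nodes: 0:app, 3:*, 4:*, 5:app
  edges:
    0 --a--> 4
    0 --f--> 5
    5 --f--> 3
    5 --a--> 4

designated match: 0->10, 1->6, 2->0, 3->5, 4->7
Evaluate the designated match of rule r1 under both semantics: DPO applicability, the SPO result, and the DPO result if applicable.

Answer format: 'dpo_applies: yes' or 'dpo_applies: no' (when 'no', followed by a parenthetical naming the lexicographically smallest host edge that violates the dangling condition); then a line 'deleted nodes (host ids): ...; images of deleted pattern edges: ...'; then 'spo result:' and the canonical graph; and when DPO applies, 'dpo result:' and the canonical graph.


dpo_applies: yes
deleted nodes (host ids): 0, 6; images of deleted pattern edges: (6,0,f); (6,5,a); (10,6,f); (10,7,a)
spo result:
nodes: 5:c3, 7:c3, 10:app, 11:app
edges: (10,7,f); (10,11,a); (11,5,f); (11,7,a)
dpo result:
nodes: 5:c3, 7:c3, 10:app, 11:app
edges: (10,7,f); (10,11,a); (11,5,f); (11,7,a)


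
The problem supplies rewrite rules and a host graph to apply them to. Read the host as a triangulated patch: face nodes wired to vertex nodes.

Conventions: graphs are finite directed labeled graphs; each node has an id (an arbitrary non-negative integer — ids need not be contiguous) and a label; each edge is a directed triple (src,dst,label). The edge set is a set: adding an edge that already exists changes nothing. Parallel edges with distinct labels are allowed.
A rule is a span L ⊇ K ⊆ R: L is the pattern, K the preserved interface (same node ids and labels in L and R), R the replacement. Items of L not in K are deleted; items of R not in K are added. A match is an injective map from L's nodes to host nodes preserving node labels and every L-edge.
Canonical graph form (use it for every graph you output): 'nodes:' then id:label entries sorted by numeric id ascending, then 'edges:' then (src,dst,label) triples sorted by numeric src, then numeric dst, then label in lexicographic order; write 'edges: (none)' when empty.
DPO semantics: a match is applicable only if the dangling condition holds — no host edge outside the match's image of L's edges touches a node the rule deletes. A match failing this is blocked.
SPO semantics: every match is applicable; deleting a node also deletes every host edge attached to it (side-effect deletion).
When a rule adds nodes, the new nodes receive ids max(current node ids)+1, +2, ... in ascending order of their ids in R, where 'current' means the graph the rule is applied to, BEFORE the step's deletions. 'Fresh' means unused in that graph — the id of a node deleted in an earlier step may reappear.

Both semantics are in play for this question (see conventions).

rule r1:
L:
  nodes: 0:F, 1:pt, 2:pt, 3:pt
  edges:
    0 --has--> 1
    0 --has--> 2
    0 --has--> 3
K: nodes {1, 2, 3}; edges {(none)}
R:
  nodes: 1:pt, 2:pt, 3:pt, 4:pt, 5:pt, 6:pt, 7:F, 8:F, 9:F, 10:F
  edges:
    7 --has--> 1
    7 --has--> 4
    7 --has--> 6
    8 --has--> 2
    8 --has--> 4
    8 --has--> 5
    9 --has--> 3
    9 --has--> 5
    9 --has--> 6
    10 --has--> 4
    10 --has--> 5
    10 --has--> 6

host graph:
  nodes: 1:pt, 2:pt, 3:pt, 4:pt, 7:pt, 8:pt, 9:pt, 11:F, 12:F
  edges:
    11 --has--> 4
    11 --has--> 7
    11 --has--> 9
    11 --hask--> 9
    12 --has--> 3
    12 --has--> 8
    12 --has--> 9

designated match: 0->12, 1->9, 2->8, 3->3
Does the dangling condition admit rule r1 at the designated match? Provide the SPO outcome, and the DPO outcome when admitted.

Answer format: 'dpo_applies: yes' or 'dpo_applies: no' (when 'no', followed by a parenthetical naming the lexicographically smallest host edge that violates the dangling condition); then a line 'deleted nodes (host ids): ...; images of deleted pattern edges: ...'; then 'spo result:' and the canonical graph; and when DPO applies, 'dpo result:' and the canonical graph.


dpo_applies: yes
deleted nodes (host ids): 12; images of deleted pattern edges: (12,3,has); (12,8,has); (12,9,has)
spo result:
nodes: 1:pt, 2:pt, 3:pt, 4:pt, 7:pt, 8:pt, 9:pt, 11:F, 13:pt, 14:pt, 15:pt, 16:F, 17:F, 18:F, 19:F
edges: (11,4,has); (11,7,has); (11,9,has); (11,9,hask); (16,9,has); (16,13,has); (16,15,has); (17,8,has); (17,13,has); (17,14,has); (18,3,has); (18,14,has); (18,15,has); (19,13,has); (19,14,has); (19,15,has)
dpo result:
nodes: 1:pt, 2:pt, 3:pt, 4:pt, 7:pt, 8:pt, 9:pt, 11:F, 13:pt, 14:pt, 15:pt, 16:F, 17:F, 18:F, 19:F
edges: (11,4,has); (11,7,has); (11,9,has); (11,9,hask); (16,9,has); (16,13,has); (16,15,has); (17,8,has); (17,13,has); (17,14,has); (18,3,has); (18,14,has); (18,15,has); (19,13,has); (19,14,has); (19,15,has)


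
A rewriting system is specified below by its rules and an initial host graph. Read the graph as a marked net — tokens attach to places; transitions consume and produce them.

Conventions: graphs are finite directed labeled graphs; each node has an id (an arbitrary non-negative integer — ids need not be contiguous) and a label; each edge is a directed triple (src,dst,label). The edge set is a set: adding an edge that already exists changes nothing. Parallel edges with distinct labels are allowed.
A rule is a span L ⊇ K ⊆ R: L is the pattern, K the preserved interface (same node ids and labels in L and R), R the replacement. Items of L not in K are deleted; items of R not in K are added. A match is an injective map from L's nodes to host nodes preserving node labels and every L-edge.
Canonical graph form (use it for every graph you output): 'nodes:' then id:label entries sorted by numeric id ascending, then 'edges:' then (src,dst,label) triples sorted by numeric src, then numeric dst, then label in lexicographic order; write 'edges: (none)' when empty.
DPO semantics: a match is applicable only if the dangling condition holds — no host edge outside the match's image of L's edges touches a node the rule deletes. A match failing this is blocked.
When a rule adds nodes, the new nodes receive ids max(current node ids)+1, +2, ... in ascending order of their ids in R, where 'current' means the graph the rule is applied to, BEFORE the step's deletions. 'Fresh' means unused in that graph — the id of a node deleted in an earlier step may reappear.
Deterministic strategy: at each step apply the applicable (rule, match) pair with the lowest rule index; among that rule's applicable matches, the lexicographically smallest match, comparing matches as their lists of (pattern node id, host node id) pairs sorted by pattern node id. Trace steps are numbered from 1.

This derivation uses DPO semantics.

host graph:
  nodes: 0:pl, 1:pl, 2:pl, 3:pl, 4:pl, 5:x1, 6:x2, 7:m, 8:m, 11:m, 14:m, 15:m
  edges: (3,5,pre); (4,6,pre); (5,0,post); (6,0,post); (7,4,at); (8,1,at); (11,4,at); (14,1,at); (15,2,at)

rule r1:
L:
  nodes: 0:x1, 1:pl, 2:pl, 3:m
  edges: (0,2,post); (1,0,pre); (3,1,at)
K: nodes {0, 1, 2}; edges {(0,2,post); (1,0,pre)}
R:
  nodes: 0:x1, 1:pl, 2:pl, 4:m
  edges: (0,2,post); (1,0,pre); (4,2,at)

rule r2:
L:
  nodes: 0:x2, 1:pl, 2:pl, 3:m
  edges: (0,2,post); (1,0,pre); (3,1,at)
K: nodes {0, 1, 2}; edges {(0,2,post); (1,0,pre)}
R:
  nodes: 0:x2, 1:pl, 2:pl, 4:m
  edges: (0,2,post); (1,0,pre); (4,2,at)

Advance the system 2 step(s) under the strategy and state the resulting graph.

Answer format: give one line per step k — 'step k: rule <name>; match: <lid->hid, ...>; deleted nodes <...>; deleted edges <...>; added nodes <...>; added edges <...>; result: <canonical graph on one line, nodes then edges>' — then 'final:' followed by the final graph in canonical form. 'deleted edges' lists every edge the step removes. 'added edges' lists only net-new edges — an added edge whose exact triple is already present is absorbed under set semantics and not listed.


step 1: rule r2; match: 0->6, 1->4, 2->0, 3->7; deleted nodes 7; deleted edges (7,4,at); added nodes 16; added edges (16,0,at); result: nodes: 0:pl, 1:pl, 2:pl, 3:pl, 4:pl, 5:x1, 6:x2, 8:m, 11:m, 14:m, 15:m, 16:m edges: (3,5,pre); (4,6,pre); (5,0,post); (6,0,post); (8,1,at); (11,4,at); (14,1,at); (15,2,at); (16,0,at)
step 2: rule r2; match: 0->6, 1->4, 2->0, 3->11; deleted nodes 11; deleted edges (11,4,at); added nodes 17; added edges (17,0,at); result: nodes: 0:pl, 1:pl, 2:pl, 3:pl, 4:pl, 5:x1, 6:x2, 8:m, 14:m, 15:m, 16:m, 17:m edges: (3,5,pre); (4,6,pre); (5,0,post); (6,0,post); (8,1,at); (14,1,at); (15,2,at); (16,0,at); (17,0,at)
final:
nodes: 0:pl, 1:pl, 2:pl, 3:pl, 4:pl, 5:x1, 6:x2, 8:m, 14:m, 15:m, 16:m, 17:m
edges: (3,5,pre); (4,6,pre); (5,0,post); (6,0,post); (8,1,at); (14,1,at); (15,2,at); (16,0,at); (17,0,at)


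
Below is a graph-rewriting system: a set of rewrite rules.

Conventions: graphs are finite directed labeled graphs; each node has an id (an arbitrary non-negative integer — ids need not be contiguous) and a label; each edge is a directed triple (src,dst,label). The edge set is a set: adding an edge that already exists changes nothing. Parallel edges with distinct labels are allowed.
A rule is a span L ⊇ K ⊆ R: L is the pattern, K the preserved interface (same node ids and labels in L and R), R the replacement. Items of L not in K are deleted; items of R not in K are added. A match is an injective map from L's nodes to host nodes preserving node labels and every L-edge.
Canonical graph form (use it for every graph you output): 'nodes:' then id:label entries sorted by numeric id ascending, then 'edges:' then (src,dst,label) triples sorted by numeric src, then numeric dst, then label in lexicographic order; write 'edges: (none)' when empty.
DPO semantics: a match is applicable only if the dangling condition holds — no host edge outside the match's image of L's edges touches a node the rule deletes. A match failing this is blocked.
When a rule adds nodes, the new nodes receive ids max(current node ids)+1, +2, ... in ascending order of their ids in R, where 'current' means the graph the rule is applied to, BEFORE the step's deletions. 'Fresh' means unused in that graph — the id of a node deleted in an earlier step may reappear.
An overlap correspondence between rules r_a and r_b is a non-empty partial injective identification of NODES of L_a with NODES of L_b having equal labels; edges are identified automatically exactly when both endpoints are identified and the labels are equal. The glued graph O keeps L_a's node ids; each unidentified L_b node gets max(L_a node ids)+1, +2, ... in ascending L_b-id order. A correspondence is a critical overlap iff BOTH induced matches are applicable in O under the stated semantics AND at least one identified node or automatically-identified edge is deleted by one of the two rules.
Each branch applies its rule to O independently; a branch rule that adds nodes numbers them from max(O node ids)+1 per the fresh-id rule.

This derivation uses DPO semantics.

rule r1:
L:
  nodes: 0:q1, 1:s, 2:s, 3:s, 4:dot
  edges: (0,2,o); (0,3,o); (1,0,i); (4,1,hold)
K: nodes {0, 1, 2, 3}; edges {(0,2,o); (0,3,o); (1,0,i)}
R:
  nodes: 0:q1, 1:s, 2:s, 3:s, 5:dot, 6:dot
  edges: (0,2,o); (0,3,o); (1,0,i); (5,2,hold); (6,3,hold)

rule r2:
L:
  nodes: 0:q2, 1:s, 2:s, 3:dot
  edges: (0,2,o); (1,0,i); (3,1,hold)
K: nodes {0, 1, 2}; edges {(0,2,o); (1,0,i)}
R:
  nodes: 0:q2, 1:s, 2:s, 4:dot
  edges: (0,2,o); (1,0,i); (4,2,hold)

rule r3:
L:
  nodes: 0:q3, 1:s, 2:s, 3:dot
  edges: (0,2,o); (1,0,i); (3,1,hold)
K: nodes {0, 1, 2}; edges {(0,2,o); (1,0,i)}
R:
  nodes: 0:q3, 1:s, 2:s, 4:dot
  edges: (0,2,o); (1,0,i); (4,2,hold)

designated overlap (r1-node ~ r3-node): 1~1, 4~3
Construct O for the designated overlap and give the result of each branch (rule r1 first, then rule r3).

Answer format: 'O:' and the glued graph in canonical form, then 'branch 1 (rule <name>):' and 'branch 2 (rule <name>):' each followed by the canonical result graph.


O:
nodes: 0:q1, 1:s, 2:s, 3:s, 4:dot, 5:q3, 6:s
edges: (0,2,o); (0,3,o); (1,0,i); (1,5,i); (4,1,hold); (5,6,o)
branch 1 (rule r1):
nodes: 0:q1, 1:s, 2:s, 3:s, 5:q3, 6:s, 7:dot, 8:dot
edges: (0,2,o); (0,3,o); (1,0,i); (1,5,i); (5,6,o); (7,2,hold); (8,3,hold)
branch 2 (rule r3):
nodes: 0:q1, 1:s, 2:s, 3:s, 5:q3, 6:s, 7:dot
edges: (0,2,o); (0,3,o); (1,0,i); (1,5,i); (5,6,o); (7,6,hold)


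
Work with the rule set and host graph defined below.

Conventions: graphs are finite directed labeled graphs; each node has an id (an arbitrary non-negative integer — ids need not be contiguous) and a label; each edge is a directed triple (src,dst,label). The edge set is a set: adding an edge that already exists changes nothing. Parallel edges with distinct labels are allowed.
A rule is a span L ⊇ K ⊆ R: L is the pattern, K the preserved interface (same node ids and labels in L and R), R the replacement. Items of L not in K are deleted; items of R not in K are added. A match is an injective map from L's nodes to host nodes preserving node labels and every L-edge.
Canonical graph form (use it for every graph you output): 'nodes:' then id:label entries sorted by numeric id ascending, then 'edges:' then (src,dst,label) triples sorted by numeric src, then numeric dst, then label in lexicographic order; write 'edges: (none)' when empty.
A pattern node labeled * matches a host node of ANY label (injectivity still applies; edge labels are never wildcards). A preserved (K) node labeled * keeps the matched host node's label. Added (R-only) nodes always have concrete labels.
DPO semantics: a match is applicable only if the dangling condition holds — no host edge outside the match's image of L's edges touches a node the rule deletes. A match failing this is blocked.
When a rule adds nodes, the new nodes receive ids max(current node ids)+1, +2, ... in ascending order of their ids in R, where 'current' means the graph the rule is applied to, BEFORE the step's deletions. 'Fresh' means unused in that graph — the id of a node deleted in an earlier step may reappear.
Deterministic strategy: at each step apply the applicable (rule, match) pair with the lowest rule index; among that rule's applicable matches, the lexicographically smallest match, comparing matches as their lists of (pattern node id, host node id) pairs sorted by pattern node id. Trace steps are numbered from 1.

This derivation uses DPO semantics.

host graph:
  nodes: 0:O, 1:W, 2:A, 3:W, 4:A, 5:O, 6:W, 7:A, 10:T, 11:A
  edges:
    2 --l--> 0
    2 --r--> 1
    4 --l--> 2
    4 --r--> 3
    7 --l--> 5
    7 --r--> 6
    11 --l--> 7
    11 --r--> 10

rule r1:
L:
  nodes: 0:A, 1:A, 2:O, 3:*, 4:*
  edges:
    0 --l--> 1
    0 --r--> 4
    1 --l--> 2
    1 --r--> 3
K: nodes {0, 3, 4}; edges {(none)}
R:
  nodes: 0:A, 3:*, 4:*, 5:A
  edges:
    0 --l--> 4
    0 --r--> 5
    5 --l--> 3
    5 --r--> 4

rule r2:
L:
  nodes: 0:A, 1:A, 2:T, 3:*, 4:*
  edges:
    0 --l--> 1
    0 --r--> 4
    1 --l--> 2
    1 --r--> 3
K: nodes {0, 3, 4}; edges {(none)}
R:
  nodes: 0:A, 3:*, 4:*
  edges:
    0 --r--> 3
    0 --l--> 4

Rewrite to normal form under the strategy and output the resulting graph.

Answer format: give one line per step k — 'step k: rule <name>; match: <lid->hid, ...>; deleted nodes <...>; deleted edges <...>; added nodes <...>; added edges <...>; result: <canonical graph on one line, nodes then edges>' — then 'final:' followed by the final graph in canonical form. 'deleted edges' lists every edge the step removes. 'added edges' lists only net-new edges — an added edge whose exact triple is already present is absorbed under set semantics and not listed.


step 1: rule r1; match: 0->4, 1->2, 2->0, 3->1, 4->3; deleted nodes 0, 2; deleted edges (2,0,l); (2,1,r); (4,2,l); (4,3,r); added nodes 12; added edges (4,3,l); (4,12,r); (12,1,l); (12,3,r); result: nodes: 1:W, 3:W, 4:A, 5:O, 6:W, 7:A, 10:T, 11:A, 12:A edges: (4,3,l); (4,12,r); (7,5,l); (7,6,r); (11,7,l); (11,10,r); (12,1,l); (12,3,r)
step 2: rule r1; match: 0->11, 1->7, 2->5, 3->6, 4->10; deleted nodes 5, 7; deleted edges (7,5,l); (7,6,r); (11,7,l); (11,10,r); added nodes 13; added edges (11,10,l); (11,13,r); (13,6,l); (13,10,r); result: nodes: 1:W, 3:W, 4:A, 6:W, 10:T, 11:A, 12:A, 13:A edges: (4,3,l); (4,12,r); (11,10,l); (11,13,r); (12,1,l); (12,3,r); (13,6,l); (13,10,r)
final:
nodes: 1:W, 3:W, 4:A, 6:W, 10:T, 11:A, 12:A, 13:A
edges: (4,3,l); (4,12,r); (11,10,l); (11,13,r); (12,1,l); (12,3,r); (13,6,l); (13,10,r)


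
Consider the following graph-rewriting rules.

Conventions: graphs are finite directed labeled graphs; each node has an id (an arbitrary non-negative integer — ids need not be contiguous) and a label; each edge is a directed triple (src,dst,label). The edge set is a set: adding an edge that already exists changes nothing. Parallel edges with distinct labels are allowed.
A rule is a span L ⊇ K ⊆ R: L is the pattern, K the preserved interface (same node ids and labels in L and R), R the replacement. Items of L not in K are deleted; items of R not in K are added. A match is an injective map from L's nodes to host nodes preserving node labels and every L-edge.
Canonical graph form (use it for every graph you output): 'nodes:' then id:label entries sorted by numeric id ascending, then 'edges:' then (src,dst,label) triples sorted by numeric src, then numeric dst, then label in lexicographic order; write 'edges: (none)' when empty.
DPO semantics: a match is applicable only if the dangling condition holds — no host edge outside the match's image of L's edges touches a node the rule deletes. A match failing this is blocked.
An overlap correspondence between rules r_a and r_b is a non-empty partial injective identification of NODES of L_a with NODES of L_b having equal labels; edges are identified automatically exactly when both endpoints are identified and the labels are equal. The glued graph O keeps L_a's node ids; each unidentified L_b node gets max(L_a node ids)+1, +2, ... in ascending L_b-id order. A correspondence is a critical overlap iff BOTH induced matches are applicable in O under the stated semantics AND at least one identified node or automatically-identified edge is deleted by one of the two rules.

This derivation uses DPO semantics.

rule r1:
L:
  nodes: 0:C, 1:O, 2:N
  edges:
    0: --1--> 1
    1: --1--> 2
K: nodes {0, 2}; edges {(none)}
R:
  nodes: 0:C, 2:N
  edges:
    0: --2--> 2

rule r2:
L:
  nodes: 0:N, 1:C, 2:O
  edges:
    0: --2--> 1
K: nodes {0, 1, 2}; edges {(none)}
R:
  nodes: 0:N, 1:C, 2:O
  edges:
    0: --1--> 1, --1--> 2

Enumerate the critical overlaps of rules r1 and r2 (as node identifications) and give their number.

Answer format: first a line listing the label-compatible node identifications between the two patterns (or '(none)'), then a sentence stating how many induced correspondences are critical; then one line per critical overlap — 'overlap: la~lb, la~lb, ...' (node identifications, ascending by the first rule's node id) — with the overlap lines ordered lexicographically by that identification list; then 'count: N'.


label-compatible node identifications between L(r1) and L(r2): 0~1, 1~2, 2~0
4 of the induced correspondences are critical overlaps of r1 and r2.
overlap: 0~1, 1~2
overlap: 0~1, 1~2, 2~0
overlap: 1~2
overlap: 1~2, 2~0
count: 4


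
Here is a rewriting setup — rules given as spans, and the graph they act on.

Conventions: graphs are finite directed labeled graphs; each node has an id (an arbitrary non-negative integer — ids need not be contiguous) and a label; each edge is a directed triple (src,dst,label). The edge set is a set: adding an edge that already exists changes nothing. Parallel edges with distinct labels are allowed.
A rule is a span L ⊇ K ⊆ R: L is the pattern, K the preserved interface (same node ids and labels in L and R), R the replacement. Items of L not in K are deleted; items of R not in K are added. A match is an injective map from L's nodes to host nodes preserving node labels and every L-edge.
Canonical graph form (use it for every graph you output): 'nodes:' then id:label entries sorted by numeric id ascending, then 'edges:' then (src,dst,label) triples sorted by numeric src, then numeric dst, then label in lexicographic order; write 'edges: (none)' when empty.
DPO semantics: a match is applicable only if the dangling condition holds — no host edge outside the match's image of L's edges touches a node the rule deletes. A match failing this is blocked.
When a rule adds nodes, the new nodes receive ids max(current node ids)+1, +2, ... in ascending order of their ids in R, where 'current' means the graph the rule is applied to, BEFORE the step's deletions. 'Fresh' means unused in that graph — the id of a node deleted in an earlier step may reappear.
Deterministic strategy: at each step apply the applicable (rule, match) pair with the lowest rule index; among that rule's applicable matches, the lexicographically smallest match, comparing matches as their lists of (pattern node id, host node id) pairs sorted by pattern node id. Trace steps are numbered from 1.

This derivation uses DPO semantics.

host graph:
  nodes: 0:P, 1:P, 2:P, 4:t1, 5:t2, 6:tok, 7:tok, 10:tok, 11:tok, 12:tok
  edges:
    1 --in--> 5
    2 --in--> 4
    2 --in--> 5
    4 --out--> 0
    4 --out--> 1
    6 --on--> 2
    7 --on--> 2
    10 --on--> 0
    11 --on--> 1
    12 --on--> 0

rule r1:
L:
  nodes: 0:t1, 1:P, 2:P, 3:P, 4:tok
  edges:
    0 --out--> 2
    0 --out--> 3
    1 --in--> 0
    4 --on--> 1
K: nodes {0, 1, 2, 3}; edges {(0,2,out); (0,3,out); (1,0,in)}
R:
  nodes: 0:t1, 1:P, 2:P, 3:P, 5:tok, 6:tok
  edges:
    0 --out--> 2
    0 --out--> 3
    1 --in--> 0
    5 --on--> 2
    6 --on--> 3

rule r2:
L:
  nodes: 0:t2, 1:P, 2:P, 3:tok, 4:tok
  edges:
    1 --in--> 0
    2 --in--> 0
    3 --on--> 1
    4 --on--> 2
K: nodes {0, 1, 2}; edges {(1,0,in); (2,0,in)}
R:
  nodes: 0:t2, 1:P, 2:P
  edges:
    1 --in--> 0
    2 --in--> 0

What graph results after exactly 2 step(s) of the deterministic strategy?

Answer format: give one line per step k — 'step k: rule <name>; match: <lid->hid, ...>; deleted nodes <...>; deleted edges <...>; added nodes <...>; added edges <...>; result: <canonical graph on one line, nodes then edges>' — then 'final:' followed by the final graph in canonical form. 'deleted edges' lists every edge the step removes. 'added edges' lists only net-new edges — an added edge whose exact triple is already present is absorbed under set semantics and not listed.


step 1: rule r1; match: 0->4, 1->2, 2->0, 3->1, 4->6; deleted nodes 6; deleted edges (6,2,on); added nodes 13, 14; added edges (13,0,on); (14,1,on); result: nodes: 0:P, 1:P, 2:P, 4:t1, 5:t2, 7:tok, 10:tok, 11:tok, 12:tok, 13:tok, 14:tok edges: (1,5,in); (2,4,in); (2,5,in); (4,0,out); (4,1,out); (7,2,on); (10,0,on); (11,1,on); (12,0,on); (13,0,on); (14,1,on)
step 2: rule r1; match: 0->4, 1->2, 2->0, 3->1, 4->7; deleted nodes 7; deleted edges (7,2,on); added nodes 15, 16; added edges (15,0,on); (16,1,on); result: nodes: 0:P, 1:P, 2:P, 4:t1, 5:t2, 10:tok, 11:tok, 12:tok, 13:tok, 14:tok, 15:tok, 16:tok edges: (1,5,in); (2,4,in); (2,5,in); (4,0,out); (4,1,out); (10,0,on); (11,1,on); (12,0,on); (13,0,on); (14,1,on); (15,0,on); (16,1,on)
final:
nodes: 0:P, 1:P, 2:P, 4:t1, 5:t2, 10:tok, 11:tok, 12:tok, 13:tok, 14:tok, 15:tok, 16:tok
edges: (1,5,in); (2,4,in); (2,5,in); (4,0,out); (4,1,out); (10,0,on); (11,1,on); (12,0,on); (13,0,on); (14,1,on); (15,0,on); (16,1,on)


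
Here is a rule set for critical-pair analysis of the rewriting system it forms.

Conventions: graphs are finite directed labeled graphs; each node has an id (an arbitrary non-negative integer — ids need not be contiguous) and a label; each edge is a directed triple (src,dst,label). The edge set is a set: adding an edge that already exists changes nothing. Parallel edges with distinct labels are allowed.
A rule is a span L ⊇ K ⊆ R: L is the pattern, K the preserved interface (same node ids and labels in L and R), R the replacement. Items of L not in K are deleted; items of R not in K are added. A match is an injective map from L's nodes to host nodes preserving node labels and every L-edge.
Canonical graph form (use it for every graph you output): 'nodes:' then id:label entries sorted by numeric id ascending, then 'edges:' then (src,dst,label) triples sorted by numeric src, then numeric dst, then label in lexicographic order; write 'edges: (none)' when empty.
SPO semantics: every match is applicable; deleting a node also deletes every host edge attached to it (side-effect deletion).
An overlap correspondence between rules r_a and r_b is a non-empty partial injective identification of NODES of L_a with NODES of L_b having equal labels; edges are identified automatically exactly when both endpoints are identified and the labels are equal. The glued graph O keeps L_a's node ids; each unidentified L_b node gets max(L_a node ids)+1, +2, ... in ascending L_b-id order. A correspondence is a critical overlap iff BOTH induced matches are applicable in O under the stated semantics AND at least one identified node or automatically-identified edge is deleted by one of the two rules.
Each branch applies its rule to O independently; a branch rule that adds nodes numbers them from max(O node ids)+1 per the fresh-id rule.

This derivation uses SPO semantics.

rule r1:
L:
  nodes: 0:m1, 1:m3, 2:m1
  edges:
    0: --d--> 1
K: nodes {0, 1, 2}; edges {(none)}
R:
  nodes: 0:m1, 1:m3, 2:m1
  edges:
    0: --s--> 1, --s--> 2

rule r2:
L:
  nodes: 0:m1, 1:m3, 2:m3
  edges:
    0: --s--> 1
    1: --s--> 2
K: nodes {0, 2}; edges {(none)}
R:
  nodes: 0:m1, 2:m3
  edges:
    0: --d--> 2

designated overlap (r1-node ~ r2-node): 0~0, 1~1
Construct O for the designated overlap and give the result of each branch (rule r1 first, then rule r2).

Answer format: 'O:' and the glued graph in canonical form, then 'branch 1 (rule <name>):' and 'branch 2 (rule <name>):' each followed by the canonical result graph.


O:
nodes: 0:m1, 1:m3, 2:m1, 3:m3
edges: (0,1,d); (0,1,s); (1,3,s)
branch 1 (rule r1):
nodes: 0:m1, 1:m3, 2:m1, 3:m3
edges: (0,1,s); (0,2,s); (1,3,s)
branch 2 (rule r2):
nodes: 0:m1, 2:m1, 3:m3
edges: (0,3,d)


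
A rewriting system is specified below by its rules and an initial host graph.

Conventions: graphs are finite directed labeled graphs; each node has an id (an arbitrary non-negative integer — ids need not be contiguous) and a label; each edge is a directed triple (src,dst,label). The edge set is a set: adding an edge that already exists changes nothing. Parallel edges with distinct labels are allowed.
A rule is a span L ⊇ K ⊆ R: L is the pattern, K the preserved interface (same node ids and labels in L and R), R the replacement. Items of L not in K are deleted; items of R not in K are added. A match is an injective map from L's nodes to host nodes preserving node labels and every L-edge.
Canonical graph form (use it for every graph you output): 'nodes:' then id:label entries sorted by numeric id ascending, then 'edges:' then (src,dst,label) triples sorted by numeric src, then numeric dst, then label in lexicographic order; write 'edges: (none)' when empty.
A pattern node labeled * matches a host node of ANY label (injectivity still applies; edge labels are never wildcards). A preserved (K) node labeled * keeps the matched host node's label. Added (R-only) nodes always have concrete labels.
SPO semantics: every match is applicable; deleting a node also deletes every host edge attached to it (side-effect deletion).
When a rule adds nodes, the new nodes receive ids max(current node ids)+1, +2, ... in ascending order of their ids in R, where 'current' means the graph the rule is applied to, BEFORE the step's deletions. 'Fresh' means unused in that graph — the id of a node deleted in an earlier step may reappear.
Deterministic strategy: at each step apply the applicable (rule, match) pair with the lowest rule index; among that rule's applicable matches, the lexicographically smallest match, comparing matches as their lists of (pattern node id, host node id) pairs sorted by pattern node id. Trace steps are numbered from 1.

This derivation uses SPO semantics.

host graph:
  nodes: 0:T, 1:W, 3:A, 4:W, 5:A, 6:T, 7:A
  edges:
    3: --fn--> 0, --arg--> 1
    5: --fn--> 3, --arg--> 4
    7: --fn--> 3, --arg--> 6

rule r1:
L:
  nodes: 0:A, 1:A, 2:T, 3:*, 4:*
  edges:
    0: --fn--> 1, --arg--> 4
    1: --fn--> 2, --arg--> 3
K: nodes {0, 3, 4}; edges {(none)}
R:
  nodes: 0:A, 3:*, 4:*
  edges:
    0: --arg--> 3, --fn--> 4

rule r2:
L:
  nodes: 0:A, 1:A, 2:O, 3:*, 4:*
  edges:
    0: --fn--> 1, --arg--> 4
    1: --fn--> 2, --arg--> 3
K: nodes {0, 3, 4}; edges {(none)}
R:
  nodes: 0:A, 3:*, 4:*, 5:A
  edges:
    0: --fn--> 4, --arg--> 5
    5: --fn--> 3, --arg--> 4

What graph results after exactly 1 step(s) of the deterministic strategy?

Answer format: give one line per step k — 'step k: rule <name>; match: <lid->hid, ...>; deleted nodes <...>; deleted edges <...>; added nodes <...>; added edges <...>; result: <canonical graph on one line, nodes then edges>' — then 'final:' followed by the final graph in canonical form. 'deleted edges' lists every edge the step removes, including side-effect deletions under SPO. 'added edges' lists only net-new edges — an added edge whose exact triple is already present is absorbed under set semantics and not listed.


step 1: rule r1; match: 0->5, 1->3, 2->0, 3->1, 4->4; deleted nodes 0, 3; deleted edges (3,0,fn); (3,1,arg); (5,3,fn); (5,4,arg); (7,3,fn); added nodes (none); added edges (5,1,arg); (5,4,fn); result: nodes: 1:W, 4:W, 5:A, 6:T, 7:A edges: (5,1,arg); (5,4,fn); (7,6,arg)
final:
nodes: 1:W, 4:W, 5:A, 6:T, 7:A
edges: (5,1,arg); (5,4,fn); (7,6,arg)


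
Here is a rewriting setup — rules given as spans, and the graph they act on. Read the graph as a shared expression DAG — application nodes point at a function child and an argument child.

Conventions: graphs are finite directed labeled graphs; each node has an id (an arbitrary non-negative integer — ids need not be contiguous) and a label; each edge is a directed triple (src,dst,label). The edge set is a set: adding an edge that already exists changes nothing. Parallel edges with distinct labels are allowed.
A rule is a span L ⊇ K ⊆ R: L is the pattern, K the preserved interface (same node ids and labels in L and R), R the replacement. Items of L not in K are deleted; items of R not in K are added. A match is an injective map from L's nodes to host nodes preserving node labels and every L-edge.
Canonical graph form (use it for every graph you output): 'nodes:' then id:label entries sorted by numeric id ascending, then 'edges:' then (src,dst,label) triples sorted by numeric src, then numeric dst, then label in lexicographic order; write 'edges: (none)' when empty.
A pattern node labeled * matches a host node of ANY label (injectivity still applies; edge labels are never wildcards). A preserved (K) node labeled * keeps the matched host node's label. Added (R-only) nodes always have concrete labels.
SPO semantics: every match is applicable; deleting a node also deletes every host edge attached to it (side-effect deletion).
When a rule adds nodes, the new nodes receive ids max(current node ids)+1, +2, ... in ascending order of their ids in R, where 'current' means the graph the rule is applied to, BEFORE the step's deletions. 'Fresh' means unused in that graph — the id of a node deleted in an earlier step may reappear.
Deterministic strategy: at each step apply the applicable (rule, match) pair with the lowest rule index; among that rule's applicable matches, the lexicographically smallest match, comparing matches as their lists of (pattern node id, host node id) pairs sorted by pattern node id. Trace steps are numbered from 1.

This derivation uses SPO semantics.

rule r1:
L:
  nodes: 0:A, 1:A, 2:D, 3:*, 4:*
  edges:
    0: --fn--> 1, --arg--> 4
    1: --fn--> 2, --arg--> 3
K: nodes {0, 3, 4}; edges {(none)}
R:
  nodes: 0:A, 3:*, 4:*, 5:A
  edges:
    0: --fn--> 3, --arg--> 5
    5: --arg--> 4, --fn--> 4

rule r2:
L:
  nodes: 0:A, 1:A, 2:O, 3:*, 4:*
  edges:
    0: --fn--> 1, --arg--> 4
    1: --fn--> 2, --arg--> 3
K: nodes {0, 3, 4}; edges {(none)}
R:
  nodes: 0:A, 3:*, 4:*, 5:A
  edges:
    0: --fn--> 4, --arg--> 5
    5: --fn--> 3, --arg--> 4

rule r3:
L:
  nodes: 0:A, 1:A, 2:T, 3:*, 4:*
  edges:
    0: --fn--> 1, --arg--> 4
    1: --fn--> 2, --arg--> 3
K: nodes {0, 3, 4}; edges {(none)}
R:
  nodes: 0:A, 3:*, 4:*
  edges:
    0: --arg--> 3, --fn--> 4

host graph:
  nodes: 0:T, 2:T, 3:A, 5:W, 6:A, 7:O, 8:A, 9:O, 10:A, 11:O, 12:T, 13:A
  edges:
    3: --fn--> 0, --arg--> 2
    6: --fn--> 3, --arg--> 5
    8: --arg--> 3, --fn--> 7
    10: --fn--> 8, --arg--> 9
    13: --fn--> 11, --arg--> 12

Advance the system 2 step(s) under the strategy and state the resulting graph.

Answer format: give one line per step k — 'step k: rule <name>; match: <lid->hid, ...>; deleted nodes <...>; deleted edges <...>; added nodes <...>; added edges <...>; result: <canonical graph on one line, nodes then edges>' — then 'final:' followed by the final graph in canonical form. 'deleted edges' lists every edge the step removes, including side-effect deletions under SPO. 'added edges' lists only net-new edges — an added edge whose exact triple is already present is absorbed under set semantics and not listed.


step 1: rule r2; match: 0->10, 1->8, 2->7, 3->3, 4->9; deleted nodes 7, 8; deleted edges (8,3,arg); (8,7,fn); (10,8,fn); (10,9,arg); added nodes 14; added edges (10,9,fn); (10,14,arg); (14,3,fn); (14,9,arg); result: nodes: 0:T, 2:T, 3:A, 5:W, 6:A, 9:O, 10:A, 11:O, 12:T, 13:A, 14:A edges: (3,0,fn); (3,2,arg); (6,3,fn); (6,5,arg); (10,9,fn); (10,14,arg); (13,11,fn); (13,12,arg); (14,3,fn); (14,9,arg)
step 2: rule r3; match: 0->6, 1->3, 2->0, 3->2, 4->5; deleted nodes 0, 3; deleted edges (3,0,fn); (3,2,arg); (6,3,fn); (6,5,arg); (14,3,fn); added nodes (none); added edges (6,2,arg); (6,5,fn); result: nodes: 2:T, 5:W, 6:A, 9:O, 10:A, 11:O, 12:T, 13:A, 14:A edges: (6,2,arg); (6,5,fn); (10,9,fn); (10,14,arg); (13,11,fn); (13,12,arg); (14,9,arg)
final:
nodes: 2:T, 5:W, 6:A, 9:O, 10:A, 11:O, 12:T, 13:A, 14:A
edges: (6,2,arg); (6,5,fn); (10,9,fn); (10,14,arg); (13,11,fn); (13,12,arg); (14,9,arg)


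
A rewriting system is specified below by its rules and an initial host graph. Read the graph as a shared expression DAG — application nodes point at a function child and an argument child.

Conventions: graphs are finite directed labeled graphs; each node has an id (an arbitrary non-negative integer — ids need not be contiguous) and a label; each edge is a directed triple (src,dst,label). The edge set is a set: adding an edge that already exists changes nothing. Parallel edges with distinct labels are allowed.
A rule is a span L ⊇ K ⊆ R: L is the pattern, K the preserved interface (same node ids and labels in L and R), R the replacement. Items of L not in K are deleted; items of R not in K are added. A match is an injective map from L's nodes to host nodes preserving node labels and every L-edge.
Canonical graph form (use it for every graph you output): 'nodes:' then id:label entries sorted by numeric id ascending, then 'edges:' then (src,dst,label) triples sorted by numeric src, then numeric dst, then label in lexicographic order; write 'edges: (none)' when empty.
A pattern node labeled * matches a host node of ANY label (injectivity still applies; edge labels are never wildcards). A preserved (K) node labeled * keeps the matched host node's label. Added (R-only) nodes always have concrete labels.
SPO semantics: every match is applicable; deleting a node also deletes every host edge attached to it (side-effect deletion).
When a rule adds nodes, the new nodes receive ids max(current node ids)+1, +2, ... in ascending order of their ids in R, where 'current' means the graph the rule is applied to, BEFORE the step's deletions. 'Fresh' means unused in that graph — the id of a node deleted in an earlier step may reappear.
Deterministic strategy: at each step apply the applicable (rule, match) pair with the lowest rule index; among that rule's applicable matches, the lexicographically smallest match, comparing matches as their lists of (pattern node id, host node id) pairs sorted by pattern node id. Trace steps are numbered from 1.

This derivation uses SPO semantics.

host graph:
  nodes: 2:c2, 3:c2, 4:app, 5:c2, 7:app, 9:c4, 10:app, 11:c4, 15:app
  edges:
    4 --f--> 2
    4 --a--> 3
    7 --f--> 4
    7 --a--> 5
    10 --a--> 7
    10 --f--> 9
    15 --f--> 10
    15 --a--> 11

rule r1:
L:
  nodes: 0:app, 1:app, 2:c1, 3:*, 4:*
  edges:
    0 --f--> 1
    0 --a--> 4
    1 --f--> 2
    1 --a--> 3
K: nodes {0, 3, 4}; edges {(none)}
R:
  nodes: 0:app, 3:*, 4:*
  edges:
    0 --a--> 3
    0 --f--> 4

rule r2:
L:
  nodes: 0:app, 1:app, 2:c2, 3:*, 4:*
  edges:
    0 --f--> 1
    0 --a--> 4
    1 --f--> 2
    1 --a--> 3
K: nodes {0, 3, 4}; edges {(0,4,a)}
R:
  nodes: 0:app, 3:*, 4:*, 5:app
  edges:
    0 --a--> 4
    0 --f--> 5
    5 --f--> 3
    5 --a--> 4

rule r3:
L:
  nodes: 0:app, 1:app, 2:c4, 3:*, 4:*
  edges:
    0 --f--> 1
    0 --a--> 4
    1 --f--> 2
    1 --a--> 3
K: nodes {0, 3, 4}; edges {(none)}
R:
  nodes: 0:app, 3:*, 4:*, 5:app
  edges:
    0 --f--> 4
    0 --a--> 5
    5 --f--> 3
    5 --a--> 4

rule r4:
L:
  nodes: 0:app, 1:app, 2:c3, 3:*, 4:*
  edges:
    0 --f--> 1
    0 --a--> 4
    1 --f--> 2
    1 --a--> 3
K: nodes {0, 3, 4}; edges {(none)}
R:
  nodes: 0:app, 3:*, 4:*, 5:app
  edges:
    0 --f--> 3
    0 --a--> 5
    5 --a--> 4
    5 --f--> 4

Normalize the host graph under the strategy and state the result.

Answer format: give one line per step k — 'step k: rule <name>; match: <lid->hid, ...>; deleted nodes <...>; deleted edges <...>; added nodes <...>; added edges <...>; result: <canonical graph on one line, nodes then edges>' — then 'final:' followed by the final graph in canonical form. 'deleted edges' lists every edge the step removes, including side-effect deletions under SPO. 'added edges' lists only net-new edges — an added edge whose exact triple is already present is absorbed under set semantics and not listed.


step 1: rule r2; match: 0->7, 1->4, 2->2, 3->3, 4->5; deleted nodes 2, 4; deleted edges (4,2,f); (4,3,a); (7,4,f); added nodes 16; added edges (7,16,f); (16,3,f); (16,5,a); result: nodes: 3:c2, 5:c2, 7:app, 9:c4, 10:app, 11:c4, 15:app, 16:app edges: (7,5,a); (7,16,f); (10,7,a); (10,9,f); (15,10,f); (15,11,a); (16,3,f); (16,5,a)
step 2: rule r3; match: 0->15, 1->10, 2->9, 3->7, 4->11; deleted nodes 9, 10; deleted edges (10,7,a); (10,9,f); (15,10,f); (15,11,a); added nodes 17; added edges (15,11,f); (15,17,a); (17,7,f); (17,11,a); result: nodes: 3:c2, 5:c2, 7:app, 11:c4, 15:app, 16:app, 17:app edges: (7,5,a); (7,16,f); (15,11,f); (15,17,a); (16,3,f); (16,5,a); (17,7,f); (17,11,a)
final:
nodes: 3:c2, 5:c2, 7:app, 11:c4, 15:app, 16:app, 17:app
edges: (7,5,a); (7,16,f); (15,11,f); (15,17,a); (16,3,f); (16,5,a); (17,7,f); (17,11,a)
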